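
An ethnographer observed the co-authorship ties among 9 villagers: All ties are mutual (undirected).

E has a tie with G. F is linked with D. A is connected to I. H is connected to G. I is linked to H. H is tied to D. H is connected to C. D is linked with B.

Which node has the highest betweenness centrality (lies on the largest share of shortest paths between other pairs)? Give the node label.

H

Unnormalized betweenness of each node: A:0, B:0, C:0, D:13, E:0, F:0, G:7, H:23, I:7.
H has the largest value, 23, making it the main broker — the node through which the most shortest paths run.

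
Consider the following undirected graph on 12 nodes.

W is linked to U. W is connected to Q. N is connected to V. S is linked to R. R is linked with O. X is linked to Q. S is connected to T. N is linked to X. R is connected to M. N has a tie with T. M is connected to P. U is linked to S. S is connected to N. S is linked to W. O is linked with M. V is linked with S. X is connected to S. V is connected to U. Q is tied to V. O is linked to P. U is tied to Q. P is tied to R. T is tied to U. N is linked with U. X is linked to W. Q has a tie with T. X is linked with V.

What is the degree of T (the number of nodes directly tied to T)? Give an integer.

4

T is directly tied to N, Q, S, and U. That is 4 neighbors, so the degree of T is 4.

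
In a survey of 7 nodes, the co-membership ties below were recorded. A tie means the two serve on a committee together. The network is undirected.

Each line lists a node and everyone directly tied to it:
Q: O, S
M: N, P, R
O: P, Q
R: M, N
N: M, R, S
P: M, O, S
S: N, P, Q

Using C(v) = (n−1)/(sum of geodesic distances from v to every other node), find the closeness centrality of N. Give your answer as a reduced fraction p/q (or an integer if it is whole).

Distances from N: M:1, O:3, P:2, Q:2, R:1, S:1. Sum = 10.
n = 7, so closeness = 6/10 = 3/5.

3/5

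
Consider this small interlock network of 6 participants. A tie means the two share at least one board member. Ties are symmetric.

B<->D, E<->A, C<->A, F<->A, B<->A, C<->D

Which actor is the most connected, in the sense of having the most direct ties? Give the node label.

A

Degrees — A:4, B:2, C:2, D:2, E:1, F:1.
The maximum is 4, attained only by A.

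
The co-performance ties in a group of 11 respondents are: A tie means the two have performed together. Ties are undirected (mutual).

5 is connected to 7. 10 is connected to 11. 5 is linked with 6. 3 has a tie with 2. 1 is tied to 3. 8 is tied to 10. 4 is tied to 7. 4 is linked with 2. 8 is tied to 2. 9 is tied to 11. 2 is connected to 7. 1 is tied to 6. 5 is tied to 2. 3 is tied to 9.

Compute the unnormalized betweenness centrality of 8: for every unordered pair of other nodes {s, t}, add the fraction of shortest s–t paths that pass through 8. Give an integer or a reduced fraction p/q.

Pairs whose geodesics pass through 8 — 2–11: 1/2; 2–10: 1; 4–11: 1/2; 4–10: 1; 7–11: 1/2; 7–10: 1; 5–11: 1/2; 5–10: 1; 6–10: 1; 1–10: 1/2; 3–10: 1/2.
All other pairs contribute 0.
Summing the contributions gives betweenness(8) = 8.

8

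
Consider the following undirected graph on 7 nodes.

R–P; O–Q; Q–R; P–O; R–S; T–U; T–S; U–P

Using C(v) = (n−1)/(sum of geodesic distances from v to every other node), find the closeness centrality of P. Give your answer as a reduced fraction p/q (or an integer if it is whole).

2/3

Distances from P: O:1, Q:2, R:1, S:2, T:2, U:1. Sum = 9.
n = 7, so closeness = 6/9 = 2/3.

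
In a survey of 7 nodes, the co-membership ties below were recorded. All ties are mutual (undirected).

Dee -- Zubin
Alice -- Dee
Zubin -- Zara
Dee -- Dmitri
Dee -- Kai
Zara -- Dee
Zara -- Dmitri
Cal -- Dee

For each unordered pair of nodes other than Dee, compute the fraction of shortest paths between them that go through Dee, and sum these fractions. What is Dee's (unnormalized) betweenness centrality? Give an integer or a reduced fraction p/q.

Pairs whose geodesics pass through Dee — Zubin–Alice: 1; Zubin–Dmitri: 1/2; Zubin–Cal: 1; Zubin–Kai: 1; Alice–Zara: 1; Alice–Dmitri: 1; Alice–Cal: 1; Alice–Kai: 1; Zara–Cal: 1; Zara–Kai: 1; Dmitri–Cal: 1; Dmitri–Kai: 1; Cal–Kai: 1.
All other pairs contribute 0.
Summing the contributions gives betweenness(Dee) = 25/2.

25/2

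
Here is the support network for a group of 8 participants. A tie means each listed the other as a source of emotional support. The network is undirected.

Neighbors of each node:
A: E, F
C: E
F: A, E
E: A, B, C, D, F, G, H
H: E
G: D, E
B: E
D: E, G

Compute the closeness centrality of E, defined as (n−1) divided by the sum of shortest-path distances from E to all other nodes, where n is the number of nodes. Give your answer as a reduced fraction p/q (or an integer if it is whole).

Distances from E: A:1, B:1, C:1, D:1, F:1, G:1, H:1. Sum = 7.
n = 8, so closeness = 7/7 = 1.

1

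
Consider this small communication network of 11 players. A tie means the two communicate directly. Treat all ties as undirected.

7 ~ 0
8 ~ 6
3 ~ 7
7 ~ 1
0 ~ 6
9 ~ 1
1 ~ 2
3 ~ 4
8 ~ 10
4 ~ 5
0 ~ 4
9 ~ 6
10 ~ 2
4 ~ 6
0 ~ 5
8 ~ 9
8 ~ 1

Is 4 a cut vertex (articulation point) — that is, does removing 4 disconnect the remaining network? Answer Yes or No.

Even without 4, every remaining node can still reach every other (the residual graph is connected), so 4 is not a cut vertex.

No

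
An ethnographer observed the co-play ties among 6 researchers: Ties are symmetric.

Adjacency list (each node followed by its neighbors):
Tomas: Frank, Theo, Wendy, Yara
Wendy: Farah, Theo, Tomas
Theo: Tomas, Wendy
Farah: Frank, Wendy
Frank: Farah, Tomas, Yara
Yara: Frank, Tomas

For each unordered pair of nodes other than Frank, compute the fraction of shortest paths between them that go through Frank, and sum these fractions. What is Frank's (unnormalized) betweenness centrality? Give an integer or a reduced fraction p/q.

3/2

Pairs whose geodesics pass through Frank — Tomas–Farah: 1/2; Yara–Farah: 1.
All other pairs contribute 0.
Summing the contributions gives betweenness(Frank) = 3/2.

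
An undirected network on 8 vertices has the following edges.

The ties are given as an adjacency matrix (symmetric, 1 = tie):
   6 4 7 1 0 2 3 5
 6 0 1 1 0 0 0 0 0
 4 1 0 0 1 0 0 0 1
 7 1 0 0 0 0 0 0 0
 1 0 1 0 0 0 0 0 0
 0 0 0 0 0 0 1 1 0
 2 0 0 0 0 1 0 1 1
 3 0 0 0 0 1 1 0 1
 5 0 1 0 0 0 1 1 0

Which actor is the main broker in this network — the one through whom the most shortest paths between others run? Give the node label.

Unnormalized betweenness of each node: 0:0, 1:0, 2:5/2, 3:5/2, 4:14, 5:12, 6:6, 7:0.
4 has the largest value, 14, making it the main broker — the node through which the most shortest paths run.

4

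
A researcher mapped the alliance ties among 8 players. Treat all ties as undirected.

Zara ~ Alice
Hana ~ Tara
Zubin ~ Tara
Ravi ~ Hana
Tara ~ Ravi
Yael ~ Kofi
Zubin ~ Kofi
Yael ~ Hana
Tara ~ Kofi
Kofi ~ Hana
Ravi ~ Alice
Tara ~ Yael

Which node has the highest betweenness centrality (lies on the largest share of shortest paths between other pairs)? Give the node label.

Ravi

Unnormalized betweenness of each node: Alice:6, Hana:3, Kofi:1, Ravi:10, Tara:7, Yael:0, Zara:0, Zubin:0.
Ravi has the largest value, 10, making it the main broker — the node through which the most shortest paths run.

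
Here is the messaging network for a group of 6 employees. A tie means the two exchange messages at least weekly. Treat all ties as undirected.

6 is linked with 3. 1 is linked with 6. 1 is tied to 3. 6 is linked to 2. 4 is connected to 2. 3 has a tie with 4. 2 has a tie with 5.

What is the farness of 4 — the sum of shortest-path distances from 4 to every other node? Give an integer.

Distances from 4: 1:2, 2:1, 3:1, 5:2, 6:2.
Sum = 2 + 1 + 1 + 2 + 2 = 8.

8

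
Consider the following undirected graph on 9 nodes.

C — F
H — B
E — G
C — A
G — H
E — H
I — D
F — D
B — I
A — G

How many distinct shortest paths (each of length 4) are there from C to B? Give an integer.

The shortest distance is 4. The length-4 paths are: C–A–G–H–B; C–F–D–I–B.
That gives 2 distinct shortest paths.

2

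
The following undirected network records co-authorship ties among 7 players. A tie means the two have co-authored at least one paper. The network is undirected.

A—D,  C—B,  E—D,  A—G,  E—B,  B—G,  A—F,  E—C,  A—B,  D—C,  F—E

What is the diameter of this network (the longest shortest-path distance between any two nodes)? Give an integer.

2

Eccentricity of each node (its greatest distance to any other): A:2, B:2, C:2, D:2, E:2, F:2, G:2.
The maximum eccentricity is 2, realized for instance by the pair D–G via D – A – G. So the diameter is 2.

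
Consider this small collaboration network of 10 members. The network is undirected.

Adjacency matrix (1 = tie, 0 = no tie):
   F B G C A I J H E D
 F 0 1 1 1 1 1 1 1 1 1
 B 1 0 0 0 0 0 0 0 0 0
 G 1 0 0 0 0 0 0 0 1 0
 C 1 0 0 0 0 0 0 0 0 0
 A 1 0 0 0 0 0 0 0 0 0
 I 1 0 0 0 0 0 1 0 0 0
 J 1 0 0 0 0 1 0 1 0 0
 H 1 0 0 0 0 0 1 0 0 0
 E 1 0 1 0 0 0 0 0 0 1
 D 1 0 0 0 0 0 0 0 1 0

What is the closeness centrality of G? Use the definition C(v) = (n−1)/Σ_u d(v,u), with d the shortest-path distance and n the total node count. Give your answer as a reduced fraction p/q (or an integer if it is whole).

9/16

Distances from G: A:2, B:2, C:2, D:2, E:1, F:1, H:2, I:2, J:2. Sum = 16.
n = 10, so closeness = 9/16.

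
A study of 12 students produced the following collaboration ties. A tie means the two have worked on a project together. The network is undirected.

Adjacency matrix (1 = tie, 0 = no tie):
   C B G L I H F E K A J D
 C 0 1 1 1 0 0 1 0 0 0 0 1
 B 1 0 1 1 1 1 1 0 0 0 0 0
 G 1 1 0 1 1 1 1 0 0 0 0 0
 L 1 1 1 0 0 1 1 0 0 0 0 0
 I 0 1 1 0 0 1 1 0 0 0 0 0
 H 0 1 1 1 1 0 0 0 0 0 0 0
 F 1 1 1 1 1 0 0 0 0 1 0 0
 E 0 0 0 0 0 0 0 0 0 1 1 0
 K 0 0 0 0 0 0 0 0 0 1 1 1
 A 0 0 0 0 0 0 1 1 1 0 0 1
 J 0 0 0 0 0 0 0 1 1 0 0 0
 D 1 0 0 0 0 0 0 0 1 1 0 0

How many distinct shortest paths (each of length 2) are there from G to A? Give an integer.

The shortest distance is 2, and the only length-2 path is G–F–A. So there is exactly 1 shortest path.

1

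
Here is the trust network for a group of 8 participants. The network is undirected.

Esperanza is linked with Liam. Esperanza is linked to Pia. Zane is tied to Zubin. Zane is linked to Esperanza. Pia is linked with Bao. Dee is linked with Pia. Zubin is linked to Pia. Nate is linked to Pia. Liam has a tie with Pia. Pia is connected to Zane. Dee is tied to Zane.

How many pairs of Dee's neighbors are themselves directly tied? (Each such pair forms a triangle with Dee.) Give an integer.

1

Dee's neighbors: Pia and Zane.
Neighbor pairs that are themselves tied: Dee–Pia–Zane. Each forms one triangle with Dee, for 1 in total.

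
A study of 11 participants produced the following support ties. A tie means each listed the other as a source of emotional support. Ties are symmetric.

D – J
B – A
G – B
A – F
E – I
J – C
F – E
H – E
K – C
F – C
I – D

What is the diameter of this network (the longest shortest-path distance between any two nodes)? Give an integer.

Eccentricity of each node (its greatest distance to any other): A:4, B:5, C:4, D:6, E:4, F:3, G:6, H:5, I:5, J:5, K:5.
The maximum eccentricity is 6, realized for instance by the pair D–G via D – I – E – F – A – B – G. So the diameter is 6.

6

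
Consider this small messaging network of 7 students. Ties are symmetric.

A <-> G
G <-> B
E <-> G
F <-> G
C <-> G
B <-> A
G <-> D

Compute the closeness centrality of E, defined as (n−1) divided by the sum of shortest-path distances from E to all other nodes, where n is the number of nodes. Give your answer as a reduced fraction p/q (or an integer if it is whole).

6/11

Distances from E: A:2, B:2, C:2, D:2, F:2, G:1. Sum = 11.
n = 7, so closeness = 6/11.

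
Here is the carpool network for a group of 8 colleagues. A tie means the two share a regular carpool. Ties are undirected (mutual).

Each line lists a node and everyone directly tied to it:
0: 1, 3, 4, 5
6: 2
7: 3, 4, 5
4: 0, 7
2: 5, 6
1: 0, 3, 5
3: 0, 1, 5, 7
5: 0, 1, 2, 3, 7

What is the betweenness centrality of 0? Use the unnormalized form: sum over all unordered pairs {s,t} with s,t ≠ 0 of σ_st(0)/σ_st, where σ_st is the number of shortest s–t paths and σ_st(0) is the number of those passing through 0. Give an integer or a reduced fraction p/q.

3

Pairs whose geodesics pass through 0 — 2–4: 1/2; 6–4: 1/2; 1–4: 1; 3–4: 1/2; 5–4: 1/2.
All other pairs contribute 0.
Summing the contributions gives betweenness(0) = 3.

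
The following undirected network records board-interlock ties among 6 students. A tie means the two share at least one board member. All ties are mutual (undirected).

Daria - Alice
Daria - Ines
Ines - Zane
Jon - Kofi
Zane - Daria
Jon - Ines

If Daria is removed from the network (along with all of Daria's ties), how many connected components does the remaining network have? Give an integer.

Without Daria, the remaining ties split the others into: {Alice}; {Ines, Jon, Kofi, Zane}.
That's 2 separate components.

2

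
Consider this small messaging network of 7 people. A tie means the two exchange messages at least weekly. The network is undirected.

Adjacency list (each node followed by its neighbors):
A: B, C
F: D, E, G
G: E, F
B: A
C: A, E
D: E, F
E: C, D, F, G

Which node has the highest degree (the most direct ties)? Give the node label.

Degrees — A:2, B:1, C:2, D:2, E:4, F:3, G:2.
The maximum is 4, attained only by E.

E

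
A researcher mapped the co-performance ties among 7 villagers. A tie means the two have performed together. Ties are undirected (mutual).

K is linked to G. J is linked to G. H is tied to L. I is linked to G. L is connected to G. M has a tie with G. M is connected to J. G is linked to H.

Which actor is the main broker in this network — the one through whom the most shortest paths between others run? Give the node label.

G

Unnormalized betweenness of each node: G:13, H:0, I:0, J:0, K:0, L:0, M:0.
G has the largest value, 13, making it the main broker — the node through which the most shortest paths run.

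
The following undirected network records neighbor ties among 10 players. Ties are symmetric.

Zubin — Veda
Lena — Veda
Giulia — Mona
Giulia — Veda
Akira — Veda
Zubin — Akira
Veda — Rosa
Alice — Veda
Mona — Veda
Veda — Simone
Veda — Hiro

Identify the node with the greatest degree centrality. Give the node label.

Veda

Degrees — Akira:2, Alice:1, Giulia:2, Hiro:1, Lena:1, Mona:2, Rosa:1, Simone:1, Veda:9, Zubin:2.
The maximum is 9, attained only by Veda.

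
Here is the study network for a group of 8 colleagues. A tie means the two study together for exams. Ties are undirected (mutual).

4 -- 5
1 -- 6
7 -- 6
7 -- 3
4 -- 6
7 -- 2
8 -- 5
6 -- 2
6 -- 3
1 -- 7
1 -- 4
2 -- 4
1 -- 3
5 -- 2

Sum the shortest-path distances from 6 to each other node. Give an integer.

10

Distances from 6: 1:1, 2:1, 3:1, 4:1, 5:2, 7:1, 8:3.
Sum = 1 + 1 + 1 + 1 + 2 + 1 + 3 = 10.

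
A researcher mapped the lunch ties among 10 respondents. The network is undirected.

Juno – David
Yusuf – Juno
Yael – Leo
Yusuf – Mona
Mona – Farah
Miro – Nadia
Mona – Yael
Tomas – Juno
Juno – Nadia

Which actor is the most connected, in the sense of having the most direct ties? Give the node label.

Juno

Degrees — David:1, Farah:1, Juno:4, Leo:1, Miro:1, Mona:3, Nadia:2, Tomas:1, Yael:2, Yusuf:2.
The maximum is 4, attained only by Juno.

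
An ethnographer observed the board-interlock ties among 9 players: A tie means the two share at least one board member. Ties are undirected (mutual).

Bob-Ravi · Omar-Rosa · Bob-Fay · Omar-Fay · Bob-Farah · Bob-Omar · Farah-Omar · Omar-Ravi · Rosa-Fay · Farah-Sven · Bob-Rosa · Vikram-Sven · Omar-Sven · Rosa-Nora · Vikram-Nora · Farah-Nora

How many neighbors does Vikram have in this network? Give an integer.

2

Vikram is directly tied to Nora and Sven. That is 2 neighbors, so the degree of Vikram is 2.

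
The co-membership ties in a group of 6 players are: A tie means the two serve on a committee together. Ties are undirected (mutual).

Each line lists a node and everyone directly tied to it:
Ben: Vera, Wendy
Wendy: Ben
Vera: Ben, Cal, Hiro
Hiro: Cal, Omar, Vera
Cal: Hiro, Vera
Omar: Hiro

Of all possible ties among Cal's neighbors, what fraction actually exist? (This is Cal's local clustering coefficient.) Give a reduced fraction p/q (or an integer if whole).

Cal's neighbors: Hiro and Vera (k = 2).
Possible neighbor pairs: C(2,2) = 1. Edges among them: Hiro–Vera → e = 1.
Clustering(Cal) = 1/1.

1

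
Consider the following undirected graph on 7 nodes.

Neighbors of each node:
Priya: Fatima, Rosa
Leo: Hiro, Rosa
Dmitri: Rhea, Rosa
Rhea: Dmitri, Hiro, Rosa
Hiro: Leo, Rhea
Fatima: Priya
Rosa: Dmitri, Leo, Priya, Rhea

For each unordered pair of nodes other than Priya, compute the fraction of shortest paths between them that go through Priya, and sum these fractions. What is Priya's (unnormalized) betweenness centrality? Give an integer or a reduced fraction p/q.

5

Pairs whose geodesics pass through Priya — Fatima–Rhea: 1; Fatima–Dmitri: 1; Fatima–Rosa: 1; Fatima–Leo: 1; Fatima–Hiro: 2/2.
All other pairs contribute 0.
Summing the contributions gives betweenness(Priya) = 5.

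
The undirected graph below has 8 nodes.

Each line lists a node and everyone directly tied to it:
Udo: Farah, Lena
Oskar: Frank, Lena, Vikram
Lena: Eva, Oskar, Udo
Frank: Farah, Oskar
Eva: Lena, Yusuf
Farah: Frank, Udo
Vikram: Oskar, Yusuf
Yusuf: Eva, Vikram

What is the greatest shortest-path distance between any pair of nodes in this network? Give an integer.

4

Eccentricity of each node (its greatest distance to any other): Eva:3, Farah:4, Frank:3, Lena:2, Oskar:2, Udo:3, Vikram:3, Yusuf:4.
The maximum eccentricity is 4, realized for instance by the pair Yusuf–Farah via Yusuf – Vikram – Oskar – Frank – Farah. So the diameter is 4.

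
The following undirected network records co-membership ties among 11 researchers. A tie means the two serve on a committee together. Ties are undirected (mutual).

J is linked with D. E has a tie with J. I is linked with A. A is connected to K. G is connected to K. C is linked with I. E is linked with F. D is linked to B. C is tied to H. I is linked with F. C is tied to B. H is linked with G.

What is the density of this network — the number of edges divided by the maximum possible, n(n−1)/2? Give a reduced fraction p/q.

There are 12 edges and 11 nodes, so the maximum possible is C(11,2) = 55.
Density = 12/55.

12/55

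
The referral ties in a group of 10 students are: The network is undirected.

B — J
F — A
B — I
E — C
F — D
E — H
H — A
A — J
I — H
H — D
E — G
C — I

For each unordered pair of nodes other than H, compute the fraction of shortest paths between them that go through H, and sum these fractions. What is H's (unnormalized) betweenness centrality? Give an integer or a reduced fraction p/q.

Pairs whose geodesics pass through H — E–J: 1; E–D: 1; E–I: 1/2; E–A: 1; E–B: 1/2; E–F: 2/2; J–D: 1/2; J–G: 1; D–I: 1; D–A: 1/2; D–B: 1; D–G: 1; D–C: 2/2; I–A: 1 … (+7 more pairs).
All other pairs contribute 0.
Summing the contributions gives betweenness(H) = 18.

18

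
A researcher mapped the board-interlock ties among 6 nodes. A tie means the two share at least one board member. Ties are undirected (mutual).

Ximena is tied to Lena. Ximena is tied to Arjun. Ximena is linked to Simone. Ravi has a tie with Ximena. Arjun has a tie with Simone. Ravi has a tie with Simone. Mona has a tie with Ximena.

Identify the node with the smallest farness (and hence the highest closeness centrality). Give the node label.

Ximena

Farness (sum of distances to all others) for each node — Arjun:8, Lena:9, Mona:9, Ravi:8, Simone:7, Ximena:5.
The smallest farness is 5, for Ximena, so Ximena has the highest closeness.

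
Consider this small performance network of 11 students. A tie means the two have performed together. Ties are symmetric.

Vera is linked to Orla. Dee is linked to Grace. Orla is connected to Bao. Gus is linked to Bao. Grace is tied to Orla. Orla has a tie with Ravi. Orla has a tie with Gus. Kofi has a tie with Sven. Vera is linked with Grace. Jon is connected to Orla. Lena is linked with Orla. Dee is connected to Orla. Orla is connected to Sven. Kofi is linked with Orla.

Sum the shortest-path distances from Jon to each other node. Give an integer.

19

Distances from Jon: Bao:2, Dee:2, Grace:2, Gus:2, Kofi:2, Lena:2, Orla:1, Ravi:2, Sven:2, Vera:2.
Sum = 2 + 2 + 2 + 2 + 2 + 2 + 1 + 2 + 2 + 2 = 19.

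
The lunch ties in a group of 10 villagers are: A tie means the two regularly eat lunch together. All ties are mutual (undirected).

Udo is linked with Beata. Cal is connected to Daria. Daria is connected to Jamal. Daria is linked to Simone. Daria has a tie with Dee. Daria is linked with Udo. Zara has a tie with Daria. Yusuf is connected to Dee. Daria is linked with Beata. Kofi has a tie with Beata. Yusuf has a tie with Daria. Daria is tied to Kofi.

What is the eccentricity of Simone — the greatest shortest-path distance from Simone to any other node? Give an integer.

2

Distances from Simone: Beata:2, Cal:2, Daria:1, Dee:2, Jamal:2, Kofi:2, Udo:2, Yusuf:2, Zara:2.
The largest is 2 (to Udo, Kofi, Beata, Cal, Yusuf, Zara, Jamal, and Dee), so the eccentricity of Simone is 2.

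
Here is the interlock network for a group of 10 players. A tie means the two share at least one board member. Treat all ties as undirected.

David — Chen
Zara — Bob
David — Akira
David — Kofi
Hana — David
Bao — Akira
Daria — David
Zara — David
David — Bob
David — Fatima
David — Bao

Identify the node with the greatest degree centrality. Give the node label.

Degrees — Akira:2, Bao:2, Bob:2, Chen:1, Daria:1, David:9, Fatima:1, Hana:1, Kofi:1, Zara:2.
The maximum is 9, attained only by David.

David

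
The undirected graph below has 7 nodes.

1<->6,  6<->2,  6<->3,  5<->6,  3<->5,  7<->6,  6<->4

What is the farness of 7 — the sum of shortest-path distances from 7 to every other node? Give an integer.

11

Distances from 7: 1:2, 2:2, 3:2, 4:2, 5:2, 6:1.
Sum = 2 + 2 + 2 + 2 + 2 + 1 = 11.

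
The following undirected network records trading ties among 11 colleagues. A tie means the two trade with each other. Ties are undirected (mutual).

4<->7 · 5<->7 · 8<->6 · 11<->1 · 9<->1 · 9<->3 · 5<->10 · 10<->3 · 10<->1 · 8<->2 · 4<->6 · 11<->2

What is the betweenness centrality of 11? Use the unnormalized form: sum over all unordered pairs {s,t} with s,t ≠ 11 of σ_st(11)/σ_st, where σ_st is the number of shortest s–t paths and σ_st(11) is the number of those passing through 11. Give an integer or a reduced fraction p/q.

Pairs whose geodesics pass through 11 — 8–10: 1; 8–3: 2/2; 8–9: 1; 8–1: 1; 6–9: 1; 6–1: 1; 5–2: 1; 10–2: 1; 3–2: 2/2; 9–2: 1; 1–2: 1.
All other pairs contribute 0.
Summing the contributions gives betweenness(11) = 11.

11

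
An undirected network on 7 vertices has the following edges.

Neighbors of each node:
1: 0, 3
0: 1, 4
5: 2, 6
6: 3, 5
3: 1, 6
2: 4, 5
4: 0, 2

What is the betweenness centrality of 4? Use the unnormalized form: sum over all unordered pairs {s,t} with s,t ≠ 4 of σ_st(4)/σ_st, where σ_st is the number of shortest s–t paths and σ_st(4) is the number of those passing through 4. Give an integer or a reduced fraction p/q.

3

Pairs whose geodesics pass through 4 — 0–5: 1; 0–2: 1; 1–2: 1.
All other pairs contribute 0.
Summing the contributions gives betweenness(4) = 3.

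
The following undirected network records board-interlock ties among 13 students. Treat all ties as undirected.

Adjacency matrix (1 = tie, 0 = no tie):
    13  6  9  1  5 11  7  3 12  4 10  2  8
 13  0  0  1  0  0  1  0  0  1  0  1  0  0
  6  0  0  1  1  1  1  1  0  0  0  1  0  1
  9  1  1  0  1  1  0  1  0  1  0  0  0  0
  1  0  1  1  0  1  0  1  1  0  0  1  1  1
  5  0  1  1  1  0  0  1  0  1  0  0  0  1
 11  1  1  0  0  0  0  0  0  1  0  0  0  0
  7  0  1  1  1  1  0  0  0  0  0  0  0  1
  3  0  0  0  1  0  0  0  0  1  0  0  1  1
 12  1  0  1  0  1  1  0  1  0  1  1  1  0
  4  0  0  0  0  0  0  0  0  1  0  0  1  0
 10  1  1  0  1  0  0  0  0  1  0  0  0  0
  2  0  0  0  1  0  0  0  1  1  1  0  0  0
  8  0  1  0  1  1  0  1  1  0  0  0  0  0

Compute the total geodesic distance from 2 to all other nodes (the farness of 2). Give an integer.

20

Distances from 2: 1:1, 3:1, 4:1, 5:2, 6:2, 7:2, 8:2, 9:2, 10:2, 11:2, 12:1, 13:2.
Sum = 1 + 1 + 1 + 2 + 2 + 2 + 2 + 2 + 2 + 2 + 1 + 2 = 20.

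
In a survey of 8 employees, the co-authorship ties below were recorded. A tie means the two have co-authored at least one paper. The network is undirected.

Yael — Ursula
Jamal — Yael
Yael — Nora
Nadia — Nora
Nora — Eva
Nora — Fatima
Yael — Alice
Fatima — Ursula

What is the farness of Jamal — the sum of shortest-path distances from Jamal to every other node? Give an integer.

16

Distances from Jamal: Alice:2, Eva:3, Fatima:3, Nadia:3, Nora:2, Ursula:2, Yael:1.
Sum = 2 + 3 + 3 + 3 + 2 + 2 + 1 = 16.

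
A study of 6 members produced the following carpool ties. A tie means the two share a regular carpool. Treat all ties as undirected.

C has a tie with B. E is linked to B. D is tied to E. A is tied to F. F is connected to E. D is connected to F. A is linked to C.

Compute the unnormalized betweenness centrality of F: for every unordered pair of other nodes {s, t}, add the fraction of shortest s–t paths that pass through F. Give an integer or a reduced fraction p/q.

5/2

Pairs whose geodesics pass through F — C–D: 1/2; E–A: 1; D–A: 1.
All other pairs contribute 0.
Summing the contributions gives betweenness(F) = 5/2.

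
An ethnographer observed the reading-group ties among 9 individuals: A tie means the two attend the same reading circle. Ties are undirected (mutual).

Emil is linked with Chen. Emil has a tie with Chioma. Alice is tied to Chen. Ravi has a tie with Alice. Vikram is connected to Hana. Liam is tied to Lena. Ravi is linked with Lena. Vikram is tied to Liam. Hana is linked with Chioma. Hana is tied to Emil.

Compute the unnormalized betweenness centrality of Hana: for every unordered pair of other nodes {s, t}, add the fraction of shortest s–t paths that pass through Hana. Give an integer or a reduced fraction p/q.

15/2

Pairs whose geodesics pass through Hana — Liam–Chioma: 1; Liam–Emil: 1; Liam–Chen: 1/2; Vikram–Chioma: 1; Vikram–Emil: 1; Vikram–Chen: 1; Vikram–Alice: 1/2; Chioma–Lena: 1; Emil–Lena: 1/2.
All other pairs contribute 0.
Summing the contributions gives betweenness(Hana) = 15/2.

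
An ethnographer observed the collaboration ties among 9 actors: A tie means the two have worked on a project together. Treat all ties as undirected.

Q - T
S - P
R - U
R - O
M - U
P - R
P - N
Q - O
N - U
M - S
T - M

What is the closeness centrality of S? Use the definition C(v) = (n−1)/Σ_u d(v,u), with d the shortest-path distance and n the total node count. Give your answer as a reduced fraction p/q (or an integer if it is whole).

Distances from S: M:1, N:2, O:3, P:1, Q:3, R:2, T:2, U:2. Sum = 16.
n = 9, so closeness = 8/16 = 1/2.

1/2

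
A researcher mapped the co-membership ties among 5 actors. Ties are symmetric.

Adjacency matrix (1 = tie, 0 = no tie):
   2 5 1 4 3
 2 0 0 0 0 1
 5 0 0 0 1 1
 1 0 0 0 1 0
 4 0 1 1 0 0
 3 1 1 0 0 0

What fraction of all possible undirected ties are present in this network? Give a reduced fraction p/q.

2/5

There are 4 edges and 5 nodes, so the maximum possible is C(5,2) = 10.
Density = 4/10 = 2/5.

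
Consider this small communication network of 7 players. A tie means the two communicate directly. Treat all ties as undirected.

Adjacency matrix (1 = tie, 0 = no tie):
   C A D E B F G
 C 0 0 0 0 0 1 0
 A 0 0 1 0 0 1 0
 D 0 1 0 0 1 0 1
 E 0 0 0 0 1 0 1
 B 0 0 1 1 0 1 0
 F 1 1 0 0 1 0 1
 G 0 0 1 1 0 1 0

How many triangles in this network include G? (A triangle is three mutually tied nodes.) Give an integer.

G's neighbors are D, E, and F, but none of them are tied to each other, so no triangle contains G.

0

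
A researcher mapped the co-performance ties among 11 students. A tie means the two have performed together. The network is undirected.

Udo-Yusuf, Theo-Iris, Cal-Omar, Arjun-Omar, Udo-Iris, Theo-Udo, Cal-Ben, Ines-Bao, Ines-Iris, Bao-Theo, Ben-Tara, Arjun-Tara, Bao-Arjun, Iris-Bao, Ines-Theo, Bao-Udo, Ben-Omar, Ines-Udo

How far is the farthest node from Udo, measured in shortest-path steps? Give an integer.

4

Distances from Udo: Arjun:2, Bao:1, Ben:4, Cal:4, Ines:1, Iris:1, Omar:3, Tara:3, Theo:1, Yusuf:1.
The largest is 4 (to Ben and Cal), so the eccentricity of Udo is 4.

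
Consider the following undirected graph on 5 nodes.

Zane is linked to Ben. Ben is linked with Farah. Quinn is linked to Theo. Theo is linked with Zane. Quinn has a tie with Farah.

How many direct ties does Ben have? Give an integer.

Ben is directly tied to Farah and Zane. That is 2 neighbors, so the degree of Ben is 2.

2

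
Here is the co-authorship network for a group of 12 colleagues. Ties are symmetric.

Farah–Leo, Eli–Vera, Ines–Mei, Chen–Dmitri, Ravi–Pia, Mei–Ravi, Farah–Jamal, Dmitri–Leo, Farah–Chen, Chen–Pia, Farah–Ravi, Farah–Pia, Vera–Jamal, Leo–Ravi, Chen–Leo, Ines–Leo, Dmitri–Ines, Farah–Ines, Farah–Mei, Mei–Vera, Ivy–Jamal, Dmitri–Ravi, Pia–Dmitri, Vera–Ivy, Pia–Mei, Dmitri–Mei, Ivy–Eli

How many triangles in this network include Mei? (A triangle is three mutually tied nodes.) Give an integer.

Mei's neighbors: Dmitri, Farah, Ines, Pia, Ravi, and Vera.
Neighbor pairs that are themselves tied: Mei–Dmitri–Ines; Mei–Dmitri–Pia; Mei–Dmitri–Ravi; Mei–Farah–Ines; Mei–Farah–Pia; Mei–Farah–Ravi; Mei–Pia–Ravi. Each forms one triangle with Mei, for 7 in total.

7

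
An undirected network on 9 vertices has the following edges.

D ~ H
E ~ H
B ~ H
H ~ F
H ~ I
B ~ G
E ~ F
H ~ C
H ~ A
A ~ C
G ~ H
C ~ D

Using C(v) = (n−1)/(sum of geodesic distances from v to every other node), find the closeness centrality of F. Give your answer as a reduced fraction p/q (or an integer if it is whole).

Distances from F: A:2, B:2, C:2, D:2, E:1, G:2, H:1, I:2. Sum = 14.
n = 9, so closeness = 8/14 = 4/7.

4/7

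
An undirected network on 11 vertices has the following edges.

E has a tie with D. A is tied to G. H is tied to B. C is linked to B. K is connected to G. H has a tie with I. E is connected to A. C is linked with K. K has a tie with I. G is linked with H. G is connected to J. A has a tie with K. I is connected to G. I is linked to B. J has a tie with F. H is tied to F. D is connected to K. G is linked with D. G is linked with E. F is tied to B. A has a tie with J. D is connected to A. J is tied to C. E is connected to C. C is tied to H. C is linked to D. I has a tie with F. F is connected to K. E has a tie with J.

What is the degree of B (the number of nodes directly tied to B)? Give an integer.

4

B is directly tied to C, F, H, and I. That is 4 neighbors, so the degree of B is 4.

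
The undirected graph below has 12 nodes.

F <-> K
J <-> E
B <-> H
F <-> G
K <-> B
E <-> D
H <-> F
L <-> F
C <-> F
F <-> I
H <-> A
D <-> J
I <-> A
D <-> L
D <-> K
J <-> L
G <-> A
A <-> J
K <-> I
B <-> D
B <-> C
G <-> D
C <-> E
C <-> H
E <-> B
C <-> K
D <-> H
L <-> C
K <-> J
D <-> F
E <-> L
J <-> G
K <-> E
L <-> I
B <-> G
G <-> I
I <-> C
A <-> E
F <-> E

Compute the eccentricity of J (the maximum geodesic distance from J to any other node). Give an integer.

2

Distances from J: A:1, B:2, C:2, D:1, E:1, F:2, G:1, H:2, I:2, K:1, L:1.
The largest is 2 (to F, B, I, C, and H), so the eccentricity of J is 2.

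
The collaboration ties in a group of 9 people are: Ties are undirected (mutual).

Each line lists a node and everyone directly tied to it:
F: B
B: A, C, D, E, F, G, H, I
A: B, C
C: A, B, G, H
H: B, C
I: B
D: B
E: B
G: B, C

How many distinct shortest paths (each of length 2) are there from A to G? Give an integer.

2

The shortest distance is 2. The length-2 paths are: A–B–G; A–C–G.
That gives 2 distinct shortest paths.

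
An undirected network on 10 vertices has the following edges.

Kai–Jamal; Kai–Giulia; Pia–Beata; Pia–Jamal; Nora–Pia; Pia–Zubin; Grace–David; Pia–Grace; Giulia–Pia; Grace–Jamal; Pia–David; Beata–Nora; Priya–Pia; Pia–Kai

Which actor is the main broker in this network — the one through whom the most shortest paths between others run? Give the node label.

Pia

Unnormalized betweenness of each node: Beata:0, David:0, Giulia:0, Grace:1/2, Jamal:1/2, Kai:1/2, Nora:0, Pia:59/2, Priya:0, Zubin:0.
Pia has the largest value, 59/2, making it the main broker — the node through which the most shortest paths run.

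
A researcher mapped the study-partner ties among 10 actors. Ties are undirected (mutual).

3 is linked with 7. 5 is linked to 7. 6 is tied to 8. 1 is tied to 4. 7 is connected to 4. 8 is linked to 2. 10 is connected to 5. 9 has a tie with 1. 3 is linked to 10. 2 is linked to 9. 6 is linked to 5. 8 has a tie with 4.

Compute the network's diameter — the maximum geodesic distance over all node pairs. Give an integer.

5

Eccentricity of each node (its greatest distance to any other): 1:4, 2:4, 3:4, 4:3, 5:4, 6:3, 7:3, 8:3, 9:5, 10:5.
The maximum eccentricity is 5, realized for instance by the pair 10–9 via 10 – 5 – 6 – 8 – 2 – 9. So the diameter is 5.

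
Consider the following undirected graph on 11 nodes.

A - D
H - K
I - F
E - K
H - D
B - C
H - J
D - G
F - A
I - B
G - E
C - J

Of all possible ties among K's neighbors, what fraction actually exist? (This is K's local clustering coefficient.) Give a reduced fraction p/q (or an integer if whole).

0

K's neighbors: E and H (k = 2).
Possible neighbor pairs: C(2,2) = 1. Edges among them: none → e = 0.
Clustering(K) = 0/1.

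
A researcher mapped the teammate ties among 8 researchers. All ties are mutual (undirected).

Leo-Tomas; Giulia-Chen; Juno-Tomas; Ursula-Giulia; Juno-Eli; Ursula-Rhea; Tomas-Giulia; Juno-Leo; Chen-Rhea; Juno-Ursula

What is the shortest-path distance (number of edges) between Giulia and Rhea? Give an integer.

One shortest route is Giulia – Chen – Rhea, which uses 2 edges, and Giulia and Rhea are not directly tied, so nothing shorter exists. So d(Giulia,Rhea) = 2.

2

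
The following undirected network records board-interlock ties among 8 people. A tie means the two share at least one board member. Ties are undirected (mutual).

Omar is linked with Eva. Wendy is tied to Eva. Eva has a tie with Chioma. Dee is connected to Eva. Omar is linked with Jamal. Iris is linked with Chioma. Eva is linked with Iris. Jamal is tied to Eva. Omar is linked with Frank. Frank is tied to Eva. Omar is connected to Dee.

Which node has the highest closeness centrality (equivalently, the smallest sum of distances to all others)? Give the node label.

Farness (sum of distances to all others) for each node — Chioma:12, Dee:12, Eva:7, Frank:12, Iris:12, Jamal:12, Omar:10, Wendy:13.
The smallest farness is 7, for Eva, so Eva has the highest closeness.

Eva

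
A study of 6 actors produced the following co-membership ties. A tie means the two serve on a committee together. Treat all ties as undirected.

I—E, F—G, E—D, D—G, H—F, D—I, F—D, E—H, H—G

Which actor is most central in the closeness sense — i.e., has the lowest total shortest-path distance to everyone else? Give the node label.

D

Farness (sum of distances to all others) for each node — D:6, E:7, F:7, G:7, H:7, I:8.
The smallest farness is 6, for D, so D has the highest closeness.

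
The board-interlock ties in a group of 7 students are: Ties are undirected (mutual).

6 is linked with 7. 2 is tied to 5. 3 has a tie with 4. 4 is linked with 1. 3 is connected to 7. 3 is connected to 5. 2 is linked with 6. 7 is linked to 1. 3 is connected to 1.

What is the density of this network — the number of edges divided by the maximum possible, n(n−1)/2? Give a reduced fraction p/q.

There are 9 edges and 7 nodes, so the maximum possible is C(7,2) = 21.
Density = 9/21 = 3/7.

3/7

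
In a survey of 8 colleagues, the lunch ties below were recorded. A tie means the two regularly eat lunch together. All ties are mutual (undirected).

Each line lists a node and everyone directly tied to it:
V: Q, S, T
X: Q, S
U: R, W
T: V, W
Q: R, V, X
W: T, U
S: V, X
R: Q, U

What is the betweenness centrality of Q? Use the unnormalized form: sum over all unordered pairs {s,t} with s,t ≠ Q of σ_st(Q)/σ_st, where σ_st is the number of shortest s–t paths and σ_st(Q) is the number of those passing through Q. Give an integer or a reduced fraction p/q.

Pairs whose geodesics pass through Q — T–R: 1/2; T–X: 1/2; W–X: 2/3; U–X: 1; U–S: 2/3; U–V: 1/2; R–X: 1; R–S: 2/2; R–V: 1; X–V: 1/2.
All other pairs contribute 0.
Summing the contributions gives betweenness(Q) = 22/3.

22/3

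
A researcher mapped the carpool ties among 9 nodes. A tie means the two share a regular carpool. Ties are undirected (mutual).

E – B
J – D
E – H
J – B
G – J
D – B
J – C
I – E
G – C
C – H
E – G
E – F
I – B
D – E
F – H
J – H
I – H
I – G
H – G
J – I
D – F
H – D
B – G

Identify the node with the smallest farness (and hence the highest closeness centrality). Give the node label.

H

Farness (sum of distances to all others) for each node — B:11, C:13, D:11, E:10, F:13, G:10, H:9, I:11, J:10.
The smallest farness is 9, for H, so H has the highest closeness.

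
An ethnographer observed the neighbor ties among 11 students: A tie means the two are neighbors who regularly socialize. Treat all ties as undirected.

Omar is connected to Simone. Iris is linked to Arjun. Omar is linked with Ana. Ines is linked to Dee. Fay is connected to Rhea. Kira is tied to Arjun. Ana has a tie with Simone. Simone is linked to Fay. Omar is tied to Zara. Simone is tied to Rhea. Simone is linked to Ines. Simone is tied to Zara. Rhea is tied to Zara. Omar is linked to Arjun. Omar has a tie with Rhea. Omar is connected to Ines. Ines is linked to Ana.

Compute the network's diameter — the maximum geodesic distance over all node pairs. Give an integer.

4

Eccentricity of each node (its greatest distance to any other): Ana:3, Arjun:3, Dee:4, Fay:4, Ines:3, Iris:4, Kira:4, Omar:2, Rhea:3, Simone:3, Zara:3.
The maximum eccentricity is 4, realized for instance by the pair Fay–Iris via Fay – Rhea – Omar – Arjun – Iris. So the diameter is 4.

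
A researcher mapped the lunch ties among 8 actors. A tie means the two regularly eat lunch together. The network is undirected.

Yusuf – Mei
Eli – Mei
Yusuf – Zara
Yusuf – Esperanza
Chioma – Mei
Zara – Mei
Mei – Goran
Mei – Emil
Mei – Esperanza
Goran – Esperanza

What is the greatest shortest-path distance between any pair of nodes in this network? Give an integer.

Eccentricity of each node (its greatest distance to any other): Chioma:2, Eli:2, Emil:2, Esperanza:2, Goran:2, Mei:1, Yusuf:2, Zara:2.
The maximum eccentricity is 2, realized for instance by the pair Esperanza–Chioma via Esperanza – Mei – Chioma. So the diameter is 2.

2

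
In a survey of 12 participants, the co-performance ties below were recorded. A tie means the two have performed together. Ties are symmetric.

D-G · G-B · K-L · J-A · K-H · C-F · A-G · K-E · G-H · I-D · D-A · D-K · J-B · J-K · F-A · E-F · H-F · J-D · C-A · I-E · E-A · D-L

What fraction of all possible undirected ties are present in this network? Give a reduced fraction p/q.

1/3

There are 22 edges and 12 nodes, so the maximum possible is C(12,2) = 66.
Density = 22/66 = 1/3.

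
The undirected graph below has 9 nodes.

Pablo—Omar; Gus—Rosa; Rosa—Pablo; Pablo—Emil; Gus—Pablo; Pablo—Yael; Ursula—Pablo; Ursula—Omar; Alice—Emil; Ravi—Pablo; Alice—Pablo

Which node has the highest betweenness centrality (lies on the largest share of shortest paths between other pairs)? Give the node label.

Pablo

Unnormalized betweenness of each node: Alice:0, Emil:0, Gus:0, Omar:0, Pablo:25, Ravi:0, Rosa:0, Ursula:0, Yael:0.
Pablo has the largest value, 25, making it the main broker — the node through which the most shortest paths run.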